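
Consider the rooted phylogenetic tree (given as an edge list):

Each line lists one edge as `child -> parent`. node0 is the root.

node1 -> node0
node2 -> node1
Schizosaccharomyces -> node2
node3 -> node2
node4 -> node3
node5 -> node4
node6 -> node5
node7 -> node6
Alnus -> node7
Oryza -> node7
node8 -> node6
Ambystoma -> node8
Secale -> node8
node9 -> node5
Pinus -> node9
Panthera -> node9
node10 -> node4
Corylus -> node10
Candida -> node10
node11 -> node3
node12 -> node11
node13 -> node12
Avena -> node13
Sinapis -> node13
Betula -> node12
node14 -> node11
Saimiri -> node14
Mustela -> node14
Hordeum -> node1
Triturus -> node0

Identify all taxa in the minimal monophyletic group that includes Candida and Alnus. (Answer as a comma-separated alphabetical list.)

Tracing Candida: it sits inside (Corylus,Candida).
Tracing Alnus: it sits inside (Alnus,Oryza).
The smallest clade enclosing both is ((((Alnus,Oryza),(Ambystoma,Secale)),(Pinus,Panthera)),(Corylus,Candida)); the answer is its 8 terminal taxa in alphabetical order.

Alnus, Ambystoma, Candida, Corylus, Oryza, Panthera, Pinus, Secale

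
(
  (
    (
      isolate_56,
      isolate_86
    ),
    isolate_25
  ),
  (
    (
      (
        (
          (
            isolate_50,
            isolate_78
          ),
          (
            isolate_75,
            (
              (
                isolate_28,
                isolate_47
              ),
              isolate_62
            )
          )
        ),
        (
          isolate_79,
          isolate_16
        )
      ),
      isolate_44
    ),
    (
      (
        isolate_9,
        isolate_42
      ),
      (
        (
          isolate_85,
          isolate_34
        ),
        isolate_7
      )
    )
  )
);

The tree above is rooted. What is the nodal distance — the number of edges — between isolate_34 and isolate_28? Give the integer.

The MRCA of isolate_34 and isolate_28 is the node subtending (((((isolate_50,isolate_78),(isolate_75,((isolate_28,isolate_47),isolate_62))),(isolate_79,isolate_16)),isolate_44),((isolate_9,isolate_42),((isolate_85,isolate_34),isolate_7))).
From isolate_34 up to that node: 4 branches. From isolate_28 up to the same node: 7 branches. Total: 4 + 7 = 11.

11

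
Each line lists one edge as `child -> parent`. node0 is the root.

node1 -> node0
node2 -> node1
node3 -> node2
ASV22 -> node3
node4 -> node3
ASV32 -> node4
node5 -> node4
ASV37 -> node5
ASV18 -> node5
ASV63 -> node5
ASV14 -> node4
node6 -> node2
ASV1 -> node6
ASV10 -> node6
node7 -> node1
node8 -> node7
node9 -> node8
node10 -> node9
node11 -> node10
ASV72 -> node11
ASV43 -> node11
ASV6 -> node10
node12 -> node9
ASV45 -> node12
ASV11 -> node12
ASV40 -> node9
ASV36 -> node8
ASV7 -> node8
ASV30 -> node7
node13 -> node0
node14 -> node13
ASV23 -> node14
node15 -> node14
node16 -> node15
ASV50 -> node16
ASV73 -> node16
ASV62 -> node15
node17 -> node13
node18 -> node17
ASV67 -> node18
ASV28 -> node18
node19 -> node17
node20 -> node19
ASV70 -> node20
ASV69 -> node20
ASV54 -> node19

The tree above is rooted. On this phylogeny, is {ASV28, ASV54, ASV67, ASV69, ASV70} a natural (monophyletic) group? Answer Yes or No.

Yes

The most recent common ancestor of these taxa subtends ((ASV67,ASV28),((ASV70,ASV69),ASV54)).
That clade has exactly 5 tips — every listed taxon and nothing else — so the group is monophyletic.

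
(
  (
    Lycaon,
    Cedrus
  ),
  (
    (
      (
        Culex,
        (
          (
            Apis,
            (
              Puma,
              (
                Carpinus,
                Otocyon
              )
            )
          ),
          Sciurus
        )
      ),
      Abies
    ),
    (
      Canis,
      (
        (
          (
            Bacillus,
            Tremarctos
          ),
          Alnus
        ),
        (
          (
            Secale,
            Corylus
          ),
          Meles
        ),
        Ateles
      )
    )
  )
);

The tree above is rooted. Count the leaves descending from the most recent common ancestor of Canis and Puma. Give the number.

The MRCA of Canis and Puma is the node subtending (((Culex,((Apis,(Puma,(Carpinus,Otocyon))),Sciurus)),Abies),(Canis,(((Bacillus,Tremarctos),Alnus),((Secale,Corylus),Meles),Ateles))).
That clade contains 15 terminal taxa: Abies, Alnus, Apis, Ateles, Bacillus, Canis, Carpinus, Corylus, Culex, Meles, Otocyon, Puma, Sciurus, Secale, Tremarctos.

15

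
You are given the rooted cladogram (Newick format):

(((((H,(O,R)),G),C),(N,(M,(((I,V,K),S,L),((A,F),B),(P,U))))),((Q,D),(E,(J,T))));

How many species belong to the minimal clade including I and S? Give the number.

5

The MRCA of I and S is the node subtending ((I,V,K),S,L).
That clade contains 5 terminal taxa: I, K, L, S, V.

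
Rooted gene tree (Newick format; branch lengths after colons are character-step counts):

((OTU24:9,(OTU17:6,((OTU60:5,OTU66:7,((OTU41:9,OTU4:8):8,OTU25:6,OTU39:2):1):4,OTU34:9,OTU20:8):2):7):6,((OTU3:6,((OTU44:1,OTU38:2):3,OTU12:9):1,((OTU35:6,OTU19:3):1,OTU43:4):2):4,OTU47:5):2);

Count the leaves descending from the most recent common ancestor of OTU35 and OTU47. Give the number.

The MRCA of OTU35 and OTU47 is the node subtending ((OTU3,((OTU44,OTU38),OTU12),((OTU35,OTU19),OTU43)),OTU47).
That clade contains 8 terminal taxa: OTU12, OTU19, OTU3, OTU35, OTU38, OTU43, OTU44, OTU47.

8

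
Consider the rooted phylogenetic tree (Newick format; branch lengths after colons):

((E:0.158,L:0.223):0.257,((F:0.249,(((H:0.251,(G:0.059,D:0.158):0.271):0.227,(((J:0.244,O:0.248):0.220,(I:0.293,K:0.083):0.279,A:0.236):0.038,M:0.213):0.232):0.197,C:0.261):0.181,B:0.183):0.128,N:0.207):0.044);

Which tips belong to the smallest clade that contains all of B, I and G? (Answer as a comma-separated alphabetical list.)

Tracing B: it sits inside (F,(((H,(G,D)),(((J,O),(I,K),A),M)),C),B).
Tracing I: it sits inside (I,K).
Tracing G: it sits inside (G,D).
The smallest clade enclosing all 3 is (F,(((H,(G,D)),(((J,O),(I,K),A),M)),C),B); the answer is its 12 terminal taxa in alphabetical order.

A, B, C, D, F, G, H, I, J, K, M, O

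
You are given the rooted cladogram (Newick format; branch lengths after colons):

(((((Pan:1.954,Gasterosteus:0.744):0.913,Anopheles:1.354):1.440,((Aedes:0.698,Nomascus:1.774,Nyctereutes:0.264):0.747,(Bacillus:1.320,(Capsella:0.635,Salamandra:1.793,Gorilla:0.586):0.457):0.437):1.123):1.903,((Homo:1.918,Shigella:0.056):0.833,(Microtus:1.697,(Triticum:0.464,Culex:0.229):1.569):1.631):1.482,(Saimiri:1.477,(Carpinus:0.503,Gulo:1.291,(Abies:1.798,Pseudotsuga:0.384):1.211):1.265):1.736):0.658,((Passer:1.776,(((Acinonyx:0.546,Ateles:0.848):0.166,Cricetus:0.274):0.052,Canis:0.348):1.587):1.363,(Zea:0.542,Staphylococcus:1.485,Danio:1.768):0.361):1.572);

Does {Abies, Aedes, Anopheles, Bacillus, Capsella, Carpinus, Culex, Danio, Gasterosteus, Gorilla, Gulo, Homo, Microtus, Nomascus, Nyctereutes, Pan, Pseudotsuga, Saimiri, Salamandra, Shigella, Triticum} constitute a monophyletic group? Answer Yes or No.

The MRCA of the listed taxa is the root, so the smallest clade containing them is the whole tree.
That clade also contains Acinonyx, Ateles, Canis, Cricetus, Passer, Staphylococcus, Zea, which are not in the proposed group, so the group is not monophyletic.

No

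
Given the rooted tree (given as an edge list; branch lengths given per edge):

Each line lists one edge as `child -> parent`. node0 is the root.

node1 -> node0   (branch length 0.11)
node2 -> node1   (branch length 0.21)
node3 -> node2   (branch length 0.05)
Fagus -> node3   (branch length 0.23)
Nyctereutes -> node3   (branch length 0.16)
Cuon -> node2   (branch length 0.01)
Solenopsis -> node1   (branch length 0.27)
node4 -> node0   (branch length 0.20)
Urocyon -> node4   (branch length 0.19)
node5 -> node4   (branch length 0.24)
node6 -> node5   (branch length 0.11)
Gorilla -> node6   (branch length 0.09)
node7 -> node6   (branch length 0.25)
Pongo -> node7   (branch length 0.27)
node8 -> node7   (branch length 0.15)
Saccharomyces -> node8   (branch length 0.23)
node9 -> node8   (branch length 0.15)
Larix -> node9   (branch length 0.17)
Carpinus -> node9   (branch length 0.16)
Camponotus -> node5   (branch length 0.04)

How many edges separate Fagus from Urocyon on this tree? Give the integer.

The MRCA of Fagus and Urocyon is the root of the tree.
From Fagus up to that node: 4 branches. From Urocyon up to the same node: 2 branches. Total: 4 + 2 = 6.

6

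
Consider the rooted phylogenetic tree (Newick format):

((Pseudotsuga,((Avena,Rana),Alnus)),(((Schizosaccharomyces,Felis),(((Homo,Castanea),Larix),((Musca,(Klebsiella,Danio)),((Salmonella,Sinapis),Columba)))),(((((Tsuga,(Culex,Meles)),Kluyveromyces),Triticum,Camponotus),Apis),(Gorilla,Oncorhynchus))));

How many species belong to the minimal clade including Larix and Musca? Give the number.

9

The MRCA of Larix and Musca is the node subtending (((Homo,Castanea),Larix),((Musca,(Klebsiella,Danio)),((Salmonella,Sinapis),Columba))).
That clade contains 9 terminal taxa: Castanea, Columba, Danio, Homo, Klebsiella, Larix, Musca, Salmonella, Sinapis.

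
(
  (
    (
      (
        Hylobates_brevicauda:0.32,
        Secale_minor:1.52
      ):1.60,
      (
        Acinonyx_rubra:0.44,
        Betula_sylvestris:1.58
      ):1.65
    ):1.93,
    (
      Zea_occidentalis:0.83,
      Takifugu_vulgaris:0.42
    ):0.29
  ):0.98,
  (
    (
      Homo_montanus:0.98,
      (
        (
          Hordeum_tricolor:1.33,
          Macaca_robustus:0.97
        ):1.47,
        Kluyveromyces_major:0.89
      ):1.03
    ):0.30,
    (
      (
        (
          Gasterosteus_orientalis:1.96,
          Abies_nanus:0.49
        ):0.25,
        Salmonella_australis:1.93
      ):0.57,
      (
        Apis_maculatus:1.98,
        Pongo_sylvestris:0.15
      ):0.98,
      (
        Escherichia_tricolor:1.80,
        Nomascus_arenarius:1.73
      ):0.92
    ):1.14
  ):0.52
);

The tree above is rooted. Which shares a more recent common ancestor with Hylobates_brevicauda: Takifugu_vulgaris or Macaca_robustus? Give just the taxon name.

Takifugu_vulgaris

The MRCA of Hylobates_brevicauda and Takifugu_vulgaris subtends (((Hylobates_brevicauda,Secale_minor),(Acinonyx_rubra,Betula_sylvestris)),(Zea_occidentalis,Takifugu_vulgaris)) (6 taxa).
The MRCA of Hylobates_brevicauda and Macaca_robustus is the root, subtending the entire tree (17 taxa).
The first is nested inside the second, so Hylobates_brevicauda shares a more recent common ancestor with Takifugu_vulgaris.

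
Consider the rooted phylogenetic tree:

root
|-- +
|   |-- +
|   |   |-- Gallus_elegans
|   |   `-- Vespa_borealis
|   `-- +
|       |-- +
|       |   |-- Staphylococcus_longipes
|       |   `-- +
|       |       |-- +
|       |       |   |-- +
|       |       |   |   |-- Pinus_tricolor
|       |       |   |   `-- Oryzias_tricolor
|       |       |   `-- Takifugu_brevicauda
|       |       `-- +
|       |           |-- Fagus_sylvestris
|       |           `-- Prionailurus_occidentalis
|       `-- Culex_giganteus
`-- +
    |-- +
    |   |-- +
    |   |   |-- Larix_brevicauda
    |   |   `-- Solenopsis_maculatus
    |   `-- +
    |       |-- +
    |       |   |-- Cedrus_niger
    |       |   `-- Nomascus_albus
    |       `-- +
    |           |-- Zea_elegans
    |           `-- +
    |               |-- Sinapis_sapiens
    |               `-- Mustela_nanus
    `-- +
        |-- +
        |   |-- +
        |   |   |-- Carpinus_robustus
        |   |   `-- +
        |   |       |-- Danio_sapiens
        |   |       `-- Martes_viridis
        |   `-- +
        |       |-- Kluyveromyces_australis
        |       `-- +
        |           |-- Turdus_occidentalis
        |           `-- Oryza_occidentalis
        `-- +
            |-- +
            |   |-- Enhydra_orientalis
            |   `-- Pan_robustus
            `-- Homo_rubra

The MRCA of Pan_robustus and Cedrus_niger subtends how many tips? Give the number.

16

The MRCA of Pan_robustus and Cedrus_niger is the node subtending (((Larix_brevicauda,Solenopsis_maculatus),((Cedrus_niger,Nomascus_albus),(Zea_elegans,(Sinapis_sapiens,Mustela_nanus)))),(((Carpinus_robustus,(Danio_sapiens,Martes_viridis)),(Kluyveromyces_australis,(Turdus_occidentalis,Oryza_occidentalis))),((Enhydra_orientalis,Pan_robustus),Homo_rubra))).
That clade contains 16 terminal taxa: Carpinus_robustus, Cedrus_niger, Danio_sapiens, Enhydra_orientalis, Homo_rubra, Kluyveromyces_australis, Larix_brevicauda, Martes_viridis, Mustela_nanus, Nomascus_albus, Oryza_occidentalis, Pan_robustus, Sinapis_sapiens, Solenopsis_maculatus, Turdus_occidentalis, Zea_elegans.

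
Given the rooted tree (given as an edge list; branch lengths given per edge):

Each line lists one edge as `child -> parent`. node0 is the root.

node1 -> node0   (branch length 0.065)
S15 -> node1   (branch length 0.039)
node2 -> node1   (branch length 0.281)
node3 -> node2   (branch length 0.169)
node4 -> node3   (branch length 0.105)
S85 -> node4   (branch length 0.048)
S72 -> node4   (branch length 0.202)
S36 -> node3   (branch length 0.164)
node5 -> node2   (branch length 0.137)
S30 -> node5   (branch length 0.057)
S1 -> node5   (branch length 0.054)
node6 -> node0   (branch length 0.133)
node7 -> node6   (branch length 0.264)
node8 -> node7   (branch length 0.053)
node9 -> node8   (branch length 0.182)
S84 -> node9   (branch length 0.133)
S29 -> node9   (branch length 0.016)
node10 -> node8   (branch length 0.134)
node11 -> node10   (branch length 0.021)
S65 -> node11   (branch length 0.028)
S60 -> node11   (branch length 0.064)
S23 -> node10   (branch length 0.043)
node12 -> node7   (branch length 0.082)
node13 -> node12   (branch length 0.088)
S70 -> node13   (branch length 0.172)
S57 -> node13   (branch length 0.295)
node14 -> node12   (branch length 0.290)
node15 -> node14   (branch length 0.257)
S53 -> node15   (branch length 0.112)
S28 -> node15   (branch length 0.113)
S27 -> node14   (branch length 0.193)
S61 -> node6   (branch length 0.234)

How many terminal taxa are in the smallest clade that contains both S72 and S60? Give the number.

The MRCA of S72 and S60 is the root, so the clade is the entire tree.
That clade contains 17 terminal taxa: S1, S15, S23, S27, S28, S29, S30, S36, S53, S57, S60, S61, S65, S70, S72, S84, S85.

17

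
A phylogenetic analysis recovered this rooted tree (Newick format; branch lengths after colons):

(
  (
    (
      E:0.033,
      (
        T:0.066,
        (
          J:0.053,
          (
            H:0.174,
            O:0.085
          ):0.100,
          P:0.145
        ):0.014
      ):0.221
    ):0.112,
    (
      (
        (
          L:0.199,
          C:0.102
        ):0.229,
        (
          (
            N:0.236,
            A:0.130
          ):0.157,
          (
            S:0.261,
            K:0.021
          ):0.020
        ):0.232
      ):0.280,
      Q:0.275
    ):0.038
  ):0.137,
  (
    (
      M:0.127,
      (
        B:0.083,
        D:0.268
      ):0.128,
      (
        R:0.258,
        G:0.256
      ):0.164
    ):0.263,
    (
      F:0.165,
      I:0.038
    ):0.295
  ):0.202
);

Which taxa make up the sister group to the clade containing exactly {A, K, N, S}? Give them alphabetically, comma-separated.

The clade containing exactly {A, K, N, S} attaches to the tree at the node subtending ((L,C),((N,A),(S,K))).
The other lineage descending from that same node — the sister group — is (L,C); its 2 tips in alphabetical order are the answer.

C, L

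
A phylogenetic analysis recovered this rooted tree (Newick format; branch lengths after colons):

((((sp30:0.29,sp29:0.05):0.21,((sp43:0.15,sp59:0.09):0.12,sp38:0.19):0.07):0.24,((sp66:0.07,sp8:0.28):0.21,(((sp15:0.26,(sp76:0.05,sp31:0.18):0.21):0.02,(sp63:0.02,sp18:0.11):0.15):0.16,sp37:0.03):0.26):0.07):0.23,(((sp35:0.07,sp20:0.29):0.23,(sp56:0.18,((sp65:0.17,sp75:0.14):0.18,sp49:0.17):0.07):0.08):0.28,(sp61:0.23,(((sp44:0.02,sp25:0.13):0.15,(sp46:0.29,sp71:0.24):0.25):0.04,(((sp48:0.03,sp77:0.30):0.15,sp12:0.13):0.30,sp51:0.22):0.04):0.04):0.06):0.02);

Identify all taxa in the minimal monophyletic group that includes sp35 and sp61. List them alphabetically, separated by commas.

sp12, sp20, sp25, sp35, sp44, sp46, sp48, sp49, sp51, sp56, sp61, sp65, sp71, sp75, sp77

Tracing sp35: it sits inside (sp35,sp20).
Tracing sp61: it sits inside (sp61,(((sp44,sp25),(sp46,sp71)),(((sp48,sp77),sp12),sp51))).
The smallest clade enclosing both is (((sp35,sp20),(sp56,((sp65,sp75),sp49))),(sp61,(((sp44,sp25),(sp46,sp71)),(((sp48,sp77),sp12),sp51)))); the answer is its 15 terminal taxa in alphabetical order.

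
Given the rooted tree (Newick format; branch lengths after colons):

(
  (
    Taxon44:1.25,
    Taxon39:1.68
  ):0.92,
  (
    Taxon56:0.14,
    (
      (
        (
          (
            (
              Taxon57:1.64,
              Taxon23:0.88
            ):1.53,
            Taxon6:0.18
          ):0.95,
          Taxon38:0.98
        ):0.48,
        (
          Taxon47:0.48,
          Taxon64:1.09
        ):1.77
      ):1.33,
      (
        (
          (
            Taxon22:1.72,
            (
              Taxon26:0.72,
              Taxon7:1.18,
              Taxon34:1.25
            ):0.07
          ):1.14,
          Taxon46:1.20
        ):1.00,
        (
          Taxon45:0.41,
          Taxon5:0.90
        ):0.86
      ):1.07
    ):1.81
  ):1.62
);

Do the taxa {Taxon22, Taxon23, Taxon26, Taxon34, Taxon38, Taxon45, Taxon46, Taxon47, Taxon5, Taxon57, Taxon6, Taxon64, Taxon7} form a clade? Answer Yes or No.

Yes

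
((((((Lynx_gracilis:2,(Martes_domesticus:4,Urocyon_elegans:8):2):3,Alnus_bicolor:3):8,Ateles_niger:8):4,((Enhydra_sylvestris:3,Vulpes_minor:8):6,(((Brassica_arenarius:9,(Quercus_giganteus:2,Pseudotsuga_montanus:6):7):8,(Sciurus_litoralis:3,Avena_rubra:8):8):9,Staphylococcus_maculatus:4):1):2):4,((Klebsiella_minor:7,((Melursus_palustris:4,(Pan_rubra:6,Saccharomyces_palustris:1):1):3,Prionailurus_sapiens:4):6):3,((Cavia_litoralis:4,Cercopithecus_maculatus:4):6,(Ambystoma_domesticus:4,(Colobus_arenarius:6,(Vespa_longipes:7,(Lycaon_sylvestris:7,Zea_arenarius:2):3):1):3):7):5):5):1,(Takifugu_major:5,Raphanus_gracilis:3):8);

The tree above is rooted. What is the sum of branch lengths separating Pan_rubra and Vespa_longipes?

The path runs Pan_rubra → … → MRCA → … → Vespa_longipes; the MRCA is the node subtending ((Klebsiella_minor,((Melursus_palustris,(Pan_rubra,Saccharomyces_palustris)),Prionailurus_sapiens)),((Cavia_litoralis,Cercopithecus_maculatus),(Ambystoma_domesticus,(Colobus_arenarius,(Vespa_longipes,(Lycaon_sylvestris,Zea_arenarius)))))).
Branch lengths along that path: 6 + 1 + 3 + 6 + 3 + 5 + 7 + 3 + 1 + 7 = 42.

42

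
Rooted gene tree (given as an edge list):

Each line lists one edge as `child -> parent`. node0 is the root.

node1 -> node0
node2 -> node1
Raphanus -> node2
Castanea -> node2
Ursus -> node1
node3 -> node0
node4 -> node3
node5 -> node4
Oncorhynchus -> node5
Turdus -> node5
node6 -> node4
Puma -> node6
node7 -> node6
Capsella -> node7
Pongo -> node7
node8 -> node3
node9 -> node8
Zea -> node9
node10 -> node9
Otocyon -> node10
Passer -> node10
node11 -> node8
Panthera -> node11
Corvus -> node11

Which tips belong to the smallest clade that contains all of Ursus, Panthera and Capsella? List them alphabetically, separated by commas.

Capsella, Castanea, Corvus, Oncorhynchus, Otocyon, Panthera, Passer, Pongo, Puma, Raphanus, Turdus, Ursus, Zea

Tracing Ursus: it sits inside ((Raphanus,Castanea),Ursus).
Tracing Panthera: it sits inside (Panthera,Corvus).
Tracing Capsella: it sits inside (Capsella,Pongo).
The smallest clade enclosing all 3 is the whole tree (their MRCA is the root), so the answer is all 13 tips in alphabetical order.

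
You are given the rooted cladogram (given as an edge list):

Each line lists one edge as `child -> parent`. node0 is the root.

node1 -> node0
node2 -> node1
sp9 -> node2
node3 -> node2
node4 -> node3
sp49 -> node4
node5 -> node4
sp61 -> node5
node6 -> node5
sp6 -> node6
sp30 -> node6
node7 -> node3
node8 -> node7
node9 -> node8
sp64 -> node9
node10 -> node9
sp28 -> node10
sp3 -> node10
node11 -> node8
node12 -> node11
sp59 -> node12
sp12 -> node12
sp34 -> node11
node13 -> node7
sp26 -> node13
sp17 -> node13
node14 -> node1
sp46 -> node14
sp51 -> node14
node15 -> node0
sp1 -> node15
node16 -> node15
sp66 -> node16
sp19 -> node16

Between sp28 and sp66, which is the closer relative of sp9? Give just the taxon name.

The MRCA of sp9 and sp28 subtends (sp9,((sp49,(sp61,(sp6,sp30))),(((sp64,(sp28,sp3)),((sp59,sp12),sp34)),(sp26,sp17)))) (13 taxa).
The MRCA of sp9 and sp66 is the root, subtending the entire tree (18 taxa).
The first is nested inside the second, so sp9 shares a more recent common ancestor with sp28.

sp28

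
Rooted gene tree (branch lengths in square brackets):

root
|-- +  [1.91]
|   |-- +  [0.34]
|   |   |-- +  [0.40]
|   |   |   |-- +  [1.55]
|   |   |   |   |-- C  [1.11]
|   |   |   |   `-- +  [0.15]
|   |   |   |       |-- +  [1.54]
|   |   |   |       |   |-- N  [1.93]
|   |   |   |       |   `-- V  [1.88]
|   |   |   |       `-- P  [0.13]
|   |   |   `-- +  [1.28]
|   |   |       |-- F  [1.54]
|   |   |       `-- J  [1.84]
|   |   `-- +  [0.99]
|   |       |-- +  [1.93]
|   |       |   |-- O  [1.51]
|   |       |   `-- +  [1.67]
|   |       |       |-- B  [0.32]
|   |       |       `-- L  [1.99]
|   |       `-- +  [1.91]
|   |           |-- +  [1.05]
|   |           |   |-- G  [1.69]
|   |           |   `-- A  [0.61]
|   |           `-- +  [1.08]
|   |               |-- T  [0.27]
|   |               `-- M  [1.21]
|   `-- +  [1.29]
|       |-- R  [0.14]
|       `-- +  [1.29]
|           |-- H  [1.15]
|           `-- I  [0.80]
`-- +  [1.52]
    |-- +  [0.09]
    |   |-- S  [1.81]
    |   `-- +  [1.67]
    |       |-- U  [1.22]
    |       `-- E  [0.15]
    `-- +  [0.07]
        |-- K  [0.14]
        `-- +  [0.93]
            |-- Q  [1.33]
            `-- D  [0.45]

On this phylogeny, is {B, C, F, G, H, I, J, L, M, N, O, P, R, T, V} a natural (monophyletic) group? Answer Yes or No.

The MRCA of the listed taxa subtends ((((C,((N,V),P)),(F,J)),((O,(B,L)),((G,A),(T,M)))),(R,(H,I))).
That clade also contains A, which is not in the proposed group, so the group is not monophyletic.

No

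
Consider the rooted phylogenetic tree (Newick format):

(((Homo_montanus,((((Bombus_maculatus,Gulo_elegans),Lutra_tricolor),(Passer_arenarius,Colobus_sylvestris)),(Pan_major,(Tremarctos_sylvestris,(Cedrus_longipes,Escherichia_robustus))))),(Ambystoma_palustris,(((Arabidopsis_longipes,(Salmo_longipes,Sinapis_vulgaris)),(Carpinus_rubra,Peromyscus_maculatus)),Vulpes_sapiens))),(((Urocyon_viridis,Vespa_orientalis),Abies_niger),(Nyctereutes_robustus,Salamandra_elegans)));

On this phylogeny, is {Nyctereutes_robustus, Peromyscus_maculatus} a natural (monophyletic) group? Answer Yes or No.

No

The MRCA of the listed taxa is the root, so the smallest clade containing them is the whole tree.
That clade also contains Abies_niger, Ambystoma_palustris, Arabidopsis_longipes, Bombus_maculatus, Carpinus_rubra, Cedrus_longipes, Colobus_sylvestris, Escherichia_robustus, Gulo_elegans, Homo_montanus, Lutra_tricolor, Pan_major, Passer_arenarius, Salamandra_elegans, Salmo_longipes, Sinapis_vulgaris, Tremarctos_sylvestris, Urocyon_viridis, Vespa_orientalis, Vulpes_sapiens, which are not in the proposed group, so the group is not monophyletic.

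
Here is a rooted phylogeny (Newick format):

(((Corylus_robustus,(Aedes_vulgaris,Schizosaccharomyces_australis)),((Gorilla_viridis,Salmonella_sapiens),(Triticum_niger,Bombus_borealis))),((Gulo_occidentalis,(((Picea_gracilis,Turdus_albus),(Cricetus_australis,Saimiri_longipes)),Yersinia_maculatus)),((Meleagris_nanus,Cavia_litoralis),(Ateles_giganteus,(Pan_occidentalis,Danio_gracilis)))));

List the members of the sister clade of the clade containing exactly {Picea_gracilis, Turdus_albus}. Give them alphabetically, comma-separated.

Cricetus_australis, Saimiri_longipes

The clade containing exactly {Picea_gracilis, Turdus_albus} attaches to the tree at the node subtending ((Picea_gracilis,Turdus_albus),(Cricetus_australis,Saimiri_longipes)).
The other lineage descending from that same node — the sister group — is (Cricetus_australis,Saimiri_longipes); its 2 tips in alphabetical order are the answer.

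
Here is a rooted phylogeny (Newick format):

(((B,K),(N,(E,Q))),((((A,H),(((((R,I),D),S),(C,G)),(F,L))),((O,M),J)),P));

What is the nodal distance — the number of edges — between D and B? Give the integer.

The MRCA of D and B is the root of the tree.
From D up to that node: 8 branches. From B up to the same node: 3 branches. Total: 8 + 3 = 11.

11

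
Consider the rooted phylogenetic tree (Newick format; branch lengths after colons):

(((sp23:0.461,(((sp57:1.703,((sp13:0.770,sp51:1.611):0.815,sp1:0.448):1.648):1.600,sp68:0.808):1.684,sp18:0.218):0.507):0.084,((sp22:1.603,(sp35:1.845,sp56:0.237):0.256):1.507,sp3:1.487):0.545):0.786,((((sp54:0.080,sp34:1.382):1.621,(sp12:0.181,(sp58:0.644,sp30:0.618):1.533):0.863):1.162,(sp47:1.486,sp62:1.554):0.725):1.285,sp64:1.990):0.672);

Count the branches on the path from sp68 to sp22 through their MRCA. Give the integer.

The MRCA of sp68 and sp22 is the node subtending ((sp23,(((sp57,((sp13,sp51),sp1)),sp68),sp18)),((sp22,(sp35,sp56)),sp3)).
From sp68 up to that node: 4 branches. From sp22 up to the same node: 3 branches. Total: 4 + 3 = 7.

7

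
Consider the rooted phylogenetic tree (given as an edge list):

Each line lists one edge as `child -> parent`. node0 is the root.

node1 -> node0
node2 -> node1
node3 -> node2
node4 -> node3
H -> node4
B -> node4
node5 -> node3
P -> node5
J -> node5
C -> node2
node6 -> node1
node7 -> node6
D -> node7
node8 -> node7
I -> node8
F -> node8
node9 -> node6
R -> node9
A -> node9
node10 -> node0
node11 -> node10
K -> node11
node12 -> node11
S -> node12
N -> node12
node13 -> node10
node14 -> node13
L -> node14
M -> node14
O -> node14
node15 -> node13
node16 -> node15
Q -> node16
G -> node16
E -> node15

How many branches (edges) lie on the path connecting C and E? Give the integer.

The MRCA of C and E is the root of the tree.
From C up to that node: 3 branches. From E up to the same node: 4 branches. Total: 3 + 4 = 7.

7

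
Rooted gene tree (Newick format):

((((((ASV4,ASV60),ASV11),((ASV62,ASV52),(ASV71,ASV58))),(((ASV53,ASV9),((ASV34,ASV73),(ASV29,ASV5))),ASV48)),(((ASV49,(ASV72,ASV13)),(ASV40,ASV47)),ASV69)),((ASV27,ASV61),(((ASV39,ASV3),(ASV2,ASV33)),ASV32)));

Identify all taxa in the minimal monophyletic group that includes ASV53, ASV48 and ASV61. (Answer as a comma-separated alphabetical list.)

ASV11, ASV13, ASV2, ASV27, ASV29, ASV3, ASV32, ASV33, ASV34, ASV39, ASV4, ASV40, ASV47, ASV48, ASV49, ASV5, ASV52, ASV53, ASV58, ASV60, ASV61, ASV62, ASV69, ASV71, ASV72, ASV73, ASV9

Tracing ASV53: it sits inside (ASV53,ASV9).
Tracing ASV48: it sits inside (((ASV53,ASV9),((ASV34,ASV73),(ASV29,ASV5))),ASV48).
Tracing ASV61: it sits inside (ASV27,ASV61).
The smallest clade enclosing all 3 is the whole tree (their MRCA is the root), so the answer is all 27 tips in alphabetical order.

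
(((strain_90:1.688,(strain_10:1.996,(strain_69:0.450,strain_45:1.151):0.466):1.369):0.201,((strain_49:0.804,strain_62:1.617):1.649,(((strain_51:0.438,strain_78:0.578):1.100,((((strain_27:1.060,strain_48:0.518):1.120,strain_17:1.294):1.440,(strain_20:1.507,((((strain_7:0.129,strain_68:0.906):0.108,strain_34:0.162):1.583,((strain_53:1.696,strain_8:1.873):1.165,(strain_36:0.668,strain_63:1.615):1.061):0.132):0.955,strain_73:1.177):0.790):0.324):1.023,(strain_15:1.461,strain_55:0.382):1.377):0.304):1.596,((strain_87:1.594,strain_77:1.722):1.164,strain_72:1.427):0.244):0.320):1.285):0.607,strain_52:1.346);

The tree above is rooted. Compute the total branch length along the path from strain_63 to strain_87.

10.802

The path runs strain_63 → … → MRCA → … → strain_87; the MRCA is the node subtending (((strain_51,strain_78),((((strain_27,strain_48),strain_17),(strain_20,((((strain_7,strain_68),strain_34),((strain_53,strain_8),(strain_36,strain_63))),strain_73))),(strain_15,strain_55))),((strain_87,strain_77),strain_72)).
Branch lengths along that path: 1.615 + 1.061 + 0.132 + 0.955 + 0.790 + 0.324 + 1.023 + 0.304 + 1.596 + 0.244 + 1.164 + 1.594 = 10.802.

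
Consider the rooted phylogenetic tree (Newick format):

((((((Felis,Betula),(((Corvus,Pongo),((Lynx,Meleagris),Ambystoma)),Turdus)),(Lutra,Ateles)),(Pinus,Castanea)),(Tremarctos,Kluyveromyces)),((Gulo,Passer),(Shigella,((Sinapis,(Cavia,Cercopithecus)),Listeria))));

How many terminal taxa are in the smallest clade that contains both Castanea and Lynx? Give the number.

The MRCA of Castanea and Lynx is the node subtending ((((Felis,Betula),(((Corvus,Pongo),((Lynx,Meleagris),Ambystoma)),Turdus)),(Lutra,Ateles)),(Pinus,Castanea)).
That clade contains 12 terminal taxa: Ambystoma, Ateles, Betula, Castanea, Corvus, Felis, Lutra, Lynx, Meleagris, Pinus, Pongo, Turdus.

12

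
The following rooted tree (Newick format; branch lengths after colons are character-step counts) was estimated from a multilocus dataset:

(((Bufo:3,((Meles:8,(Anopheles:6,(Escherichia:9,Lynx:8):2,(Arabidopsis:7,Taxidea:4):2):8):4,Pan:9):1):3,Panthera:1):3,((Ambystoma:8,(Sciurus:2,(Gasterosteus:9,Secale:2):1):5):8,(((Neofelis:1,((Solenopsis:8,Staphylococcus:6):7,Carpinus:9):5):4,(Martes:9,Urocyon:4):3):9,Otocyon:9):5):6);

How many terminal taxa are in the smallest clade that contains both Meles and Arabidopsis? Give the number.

6

The MRCA of Meles and Arabidopsis is the node subtending (Meles,(Anopheles,(Escherichia,Lynx),(Arabidopsis,Taxidea))).
That clade contains 6 terminal taxa: Anopheles, Arabidopsis, Escherichia, Lynx, Meles, Taxidea.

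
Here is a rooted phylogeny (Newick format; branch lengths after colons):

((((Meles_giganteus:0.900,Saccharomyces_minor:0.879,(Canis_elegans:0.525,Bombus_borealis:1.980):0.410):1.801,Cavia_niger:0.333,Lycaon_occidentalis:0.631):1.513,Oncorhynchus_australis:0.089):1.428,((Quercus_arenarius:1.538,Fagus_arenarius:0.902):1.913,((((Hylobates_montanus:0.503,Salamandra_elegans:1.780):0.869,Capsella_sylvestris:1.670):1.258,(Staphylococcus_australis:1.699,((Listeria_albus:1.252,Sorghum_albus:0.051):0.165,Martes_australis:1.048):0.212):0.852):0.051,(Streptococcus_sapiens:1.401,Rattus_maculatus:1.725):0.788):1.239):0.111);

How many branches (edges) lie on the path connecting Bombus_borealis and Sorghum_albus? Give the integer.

12

The MRCA of Bombus_borealis and Sorghum_albus is the root of the tree.
From Bombus_borealis up to that node: 5 branches. From Sorghum_albus up to the same node: 7 branches. Total: 5 + 7 = 12.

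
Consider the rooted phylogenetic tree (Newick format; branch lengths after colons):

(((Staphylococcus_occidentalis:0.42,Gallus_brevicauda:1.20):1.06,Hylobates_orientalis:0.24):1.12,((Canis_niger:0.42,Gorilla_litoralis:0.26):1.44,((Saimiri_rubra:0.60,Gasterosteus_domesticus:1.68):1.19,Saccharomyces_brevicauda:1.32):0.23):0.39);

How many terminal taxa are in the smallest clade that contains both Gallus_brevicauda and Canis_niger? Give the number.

The MRCA of Gallus_brevicauda and Canis_niger is the root, so the clade is the entire tree.
That clade contains 8 terminal taxa: Canis_niger, Gallus_brevicauda, Gasterosteus_domesticus, Gorilla_litoralis, Hylobates_orientalis, Saccharomyces_brevicauda, Saimiri_rubra, Staphylococcus_occidentalis.

8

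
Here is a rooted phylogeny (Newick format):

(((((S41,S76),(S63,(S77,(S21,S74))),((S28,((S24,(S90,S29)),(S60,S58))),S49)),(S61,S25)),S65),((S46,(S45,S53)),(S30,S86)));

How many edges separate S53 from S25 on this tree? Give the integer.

The MRCA of S53 and S25 is the root of the tree.
From S53 up to that node: 4 branches. From S25 up to the same node: 4 branches. Total: 4 + 4 = 8.

8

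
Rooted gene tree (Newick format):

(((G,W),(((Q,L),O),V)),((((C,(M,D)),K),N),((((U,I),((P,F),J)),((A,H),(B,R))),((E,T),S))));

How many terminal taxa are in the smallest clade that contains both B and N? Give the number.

17

The MRCA of B and N is the node subtending ((((C,(M,D)),K),N),((((U,I),((P,F),J)),((A,H),(B,R))),((E,T),S))).
That clade contains 17 terminal taxa: A, B, C, D, E, F, H, I, J, K, M, N, P, R, S, T, U.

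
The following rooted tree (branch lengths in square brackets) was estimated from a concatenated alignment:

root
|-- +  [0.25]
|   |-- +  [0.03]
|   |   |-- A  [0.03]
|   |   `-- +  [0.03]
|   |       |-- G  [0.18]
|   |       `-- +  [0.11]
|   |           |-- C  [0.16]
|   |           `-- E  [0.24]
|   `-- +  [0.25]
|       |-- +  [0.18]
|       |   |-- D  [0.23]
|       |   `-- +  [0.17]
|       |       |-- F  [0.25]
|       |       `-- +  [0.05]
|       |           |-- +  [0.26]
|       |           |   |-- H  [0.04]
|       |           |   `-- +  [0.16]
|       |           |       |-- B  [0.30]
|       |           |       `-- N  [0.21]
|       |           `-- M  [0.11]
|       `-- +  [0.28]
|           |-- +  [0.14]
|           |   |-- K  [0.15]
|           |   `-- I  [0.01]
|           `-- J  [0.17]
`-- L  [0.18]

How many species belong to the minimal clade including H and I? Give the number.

The MRCA of H and I is the node subtending ((D,(F,((H,(B,N)),M))),((K,I),J)).
That clade contains 9 terminal taxa: B, D, F, H, I, J, K, M, N.

9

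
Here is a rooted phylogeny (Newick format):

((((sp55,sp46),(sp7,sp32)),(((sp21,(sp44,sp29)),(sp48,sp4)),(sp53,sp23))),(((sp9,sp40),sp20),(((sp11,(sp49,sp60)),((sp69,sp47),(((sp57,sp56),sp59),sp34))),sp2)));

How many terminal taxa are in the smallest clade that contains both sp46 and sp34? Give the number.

The MRCA of sp46 and sp34 is the root, so the clade is the entire tree.
That clade contains 24 terminal taxa: sp11, sp2, sp20, sp21, sp23, sp29, sp32, sp34, sp4, sp40, sp44, sp46, sp47, sp48, sp49, sp53, sp55, sp56, sp57, sp59, sp60, sp69, sp7, sp9.

24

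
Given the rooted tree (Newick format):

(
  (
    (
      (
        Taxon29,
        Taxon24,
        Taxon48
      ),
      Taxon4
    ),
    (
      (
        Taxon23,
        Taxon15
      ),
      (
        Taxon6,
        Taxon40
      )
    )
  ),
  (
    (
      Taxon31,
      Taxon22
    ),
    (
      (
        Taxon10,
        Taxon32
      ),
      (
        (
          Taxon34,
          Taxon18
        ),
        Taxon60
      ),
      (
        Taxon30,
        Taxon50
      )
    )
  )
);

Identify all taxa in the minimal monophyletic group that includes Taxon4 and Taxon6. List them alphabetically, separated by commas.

Tracing Taxon4: it sits inside ((Taxon29,Taxon24,Taxon48),Taxon4).
Tracing Taxon6: it sits inside (Taxon6,Taxon40).
The smallest clade enclosing both is (((Taxon29,Taxon24,Taxon48),Taxon4),((Taxon23,Taxon15),(Taxon6,Taxon40))); the answer is its 8 terminal taxa in alphabetical order.

Taxon15, Taxon23, Taxon24, Taxon29, Taxon4, Taxon40, Taxon48, Taxon6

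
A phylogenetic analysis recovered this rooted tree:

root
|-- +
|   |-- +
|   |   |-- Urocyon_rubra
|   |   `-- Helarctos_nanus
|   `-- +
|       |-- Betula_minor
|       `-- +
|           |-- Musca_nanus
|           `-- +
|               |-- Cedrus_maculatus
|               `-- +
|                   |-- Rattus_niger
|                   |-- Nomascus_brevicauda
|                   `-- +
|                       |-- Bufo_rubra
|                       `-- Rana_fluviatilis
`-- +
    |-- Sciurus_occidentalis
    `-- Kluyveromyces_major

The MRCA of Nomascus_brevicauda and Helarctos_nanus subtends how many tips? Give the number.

9

The MRCA of Nomascus_brevicauda and Helarctos_nanus is the node subtending ((Urocyon_rubra,Helarctos_nanus),(Betula_minor,(Musca_nanus,(Cedrus_maculatus,(Rattus_niger,Nomascus_brevicauda,(Bufo_rubra,Rana_fluviatilis)))))).
That clade contains 9 terminal taxa: Betula_minor, Bufo_rubra, Cedrus_maculatus, Helarctos_nanus, Musca_nanus, Nomascus_brevicauda, Rana_fluviatilis, Rattus_niger, Urocyon_rubra.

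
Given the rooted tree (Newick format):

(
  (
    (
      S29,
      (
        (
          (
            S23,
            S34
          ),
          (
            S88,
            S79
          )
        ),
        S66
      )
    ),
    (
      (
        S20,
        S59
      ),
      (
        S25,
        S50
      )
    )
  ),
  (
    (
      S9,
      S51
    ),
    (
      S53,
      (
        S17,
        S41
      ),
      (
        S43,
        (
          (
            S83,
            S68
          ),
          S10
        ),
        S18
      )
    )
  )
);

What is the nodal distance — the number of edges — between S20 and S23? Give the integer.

8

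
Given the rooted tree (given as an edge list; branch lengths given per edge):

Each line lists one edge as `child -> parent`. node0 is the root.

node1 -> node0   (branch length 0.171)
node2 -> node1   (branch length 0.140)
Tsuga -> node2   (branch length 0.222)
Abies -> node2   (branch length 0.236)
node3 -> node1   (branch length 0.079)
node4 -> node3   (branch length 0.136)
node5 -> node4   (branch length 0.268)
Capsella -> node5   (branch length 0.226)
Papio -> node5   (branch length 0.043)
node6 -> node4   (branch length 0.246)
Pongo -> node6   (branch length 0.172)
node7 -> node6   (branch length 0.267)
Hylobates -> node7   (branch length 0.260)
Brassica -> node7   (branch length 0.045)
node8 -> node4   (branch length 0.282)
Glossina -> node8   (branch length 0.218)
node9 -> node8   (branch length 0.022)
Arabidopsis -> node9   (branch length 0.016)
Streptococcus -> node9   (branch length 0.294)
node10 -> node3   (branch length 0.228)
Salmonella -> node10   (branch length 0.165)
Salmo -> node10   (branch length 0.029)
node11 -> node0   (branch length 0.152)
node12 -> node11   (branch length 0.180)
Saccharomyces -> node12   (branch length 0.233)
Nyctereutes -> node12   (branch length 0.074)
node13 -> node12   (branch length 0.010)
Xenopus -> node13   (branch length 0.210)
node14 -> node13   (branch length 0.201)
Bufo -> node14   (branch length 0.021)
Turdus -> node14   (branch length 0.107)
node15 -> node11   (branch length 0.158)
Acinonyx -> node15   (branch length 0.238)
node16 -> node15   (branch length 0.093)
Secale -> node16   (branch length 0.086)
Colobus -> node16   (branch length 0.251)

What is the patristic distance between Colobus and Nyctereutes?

0.756

The path runs Colobus → … → MRCA → … → Nyctereutes; the MRCA is the node subtending ((Saccharomyces,Nyctereutes,(Xenopus,(Bufo,Turdus))),(Acinonyx,(Secale,Colobus))).
Branch lengths along that path: 0.251 + 0.093 + 0.158 + 0.180 + 0.074 = 0.756.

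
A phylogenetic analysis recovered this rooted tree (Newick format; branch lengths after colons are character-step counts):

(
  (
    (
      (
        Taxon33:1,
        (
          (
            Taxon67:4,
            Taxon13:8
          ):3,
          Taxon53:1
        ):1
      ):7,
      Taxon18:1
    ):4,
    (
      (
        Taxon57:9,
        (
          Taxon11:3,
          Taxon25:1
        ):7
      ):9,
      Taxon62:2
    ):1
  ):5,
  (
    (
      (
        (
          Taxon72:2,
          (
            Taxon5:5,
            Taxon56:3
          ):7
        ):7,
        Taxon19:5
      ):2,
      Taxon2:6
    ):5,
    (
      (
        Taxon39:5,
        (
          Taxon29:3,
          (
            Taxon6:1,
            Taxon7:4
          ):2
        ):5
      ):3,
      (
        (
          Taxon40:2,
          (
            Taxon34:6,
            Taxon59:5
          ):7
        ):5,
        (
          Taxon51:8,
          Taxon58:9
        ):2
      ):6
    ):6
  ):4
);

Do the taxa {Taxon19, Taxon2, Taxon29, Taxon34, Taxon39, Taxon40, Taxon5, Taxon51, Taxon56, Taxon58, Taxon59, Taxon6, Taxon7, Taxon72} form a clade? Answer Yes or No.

The most recent common ancestor of these taxa subtends ((((Taxon72,(Taxon5,Taxon56)),Taxon19),Taxon2),((Taxon39,(Taxon29,(Taxon6,Taxon7))),((Taxon40,(Taxon34,Taxon59)),(Taxon51,Taxon58)))).
That clade has exactly 14 tips — every listed taxon and nothing else — so the group is monophyletic.

Yes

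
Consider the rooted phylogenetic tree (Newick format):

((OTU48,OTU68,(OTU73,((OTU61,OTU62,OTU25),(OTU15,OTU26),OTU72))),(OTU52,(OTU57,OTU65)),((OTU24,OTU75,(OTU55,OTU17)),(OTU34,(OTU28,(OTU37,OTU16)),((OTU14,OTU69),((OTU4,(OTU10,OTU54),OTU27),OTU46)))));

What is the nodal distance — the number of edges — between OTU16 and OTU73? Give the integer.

The MRCA of OTU16 and OTU73 is the root of the tree.
From OTU16 up to that node: 5 branches. From OTU73 up to the same node: 3 branches. Total: 5 + 3 = 8.

8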